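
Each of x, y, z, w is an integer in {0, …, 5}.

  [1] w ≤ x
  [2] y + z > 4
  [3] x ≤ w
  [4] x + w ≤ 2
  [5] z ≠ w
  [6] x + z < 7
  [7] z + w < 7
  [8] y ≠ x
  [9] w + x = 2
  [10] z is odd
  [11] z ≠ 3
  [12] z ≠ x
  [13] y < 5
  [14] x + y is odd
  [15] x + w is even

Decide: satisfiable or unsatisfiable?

Try x = 1, y = 0, z = 5, w = 1.
Check constraint 2: y + z = 5; constraint 4: x + w = 2; constraint 6: x + z = 6. The remaining constraints are straightforward to verify.

Satisfiable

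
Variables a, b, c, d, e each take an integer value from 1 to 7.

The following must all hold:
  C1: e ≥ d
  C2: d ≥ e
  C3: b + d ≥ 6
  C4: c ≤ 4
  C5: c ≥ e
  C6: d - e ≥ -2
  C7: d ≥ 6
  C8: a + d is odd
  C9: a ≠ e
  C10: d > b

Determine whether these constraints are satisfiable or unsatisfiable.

Unsatisfiable

From constraints 1 and 7: e ≥ d and d ≥ 6, so e ≥ 6. From constraints 4 and 5: e ≤ c and c ≤ 4, so e ≤ 4. But 4 < 6, so no value of e works.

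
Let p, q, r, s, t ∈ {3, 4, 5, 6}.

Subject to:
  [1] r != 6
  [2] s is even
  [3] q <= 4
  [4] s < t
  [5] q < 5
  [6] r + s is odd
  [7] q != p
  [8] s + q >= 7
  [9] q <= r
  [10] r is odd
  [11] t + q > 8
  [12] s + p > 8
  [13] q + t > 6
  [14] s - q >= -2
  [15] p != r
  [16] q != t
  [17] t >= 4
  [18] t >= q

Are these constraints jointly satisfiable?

Satisfiable

Setting (p, q, r, s, t) = (6, 3, 3, 4, 6) satisfies everything: constraint 8: s + q = 7; constraint 11: t + q = 9; constraint 12: s + p = 10, and the others follow.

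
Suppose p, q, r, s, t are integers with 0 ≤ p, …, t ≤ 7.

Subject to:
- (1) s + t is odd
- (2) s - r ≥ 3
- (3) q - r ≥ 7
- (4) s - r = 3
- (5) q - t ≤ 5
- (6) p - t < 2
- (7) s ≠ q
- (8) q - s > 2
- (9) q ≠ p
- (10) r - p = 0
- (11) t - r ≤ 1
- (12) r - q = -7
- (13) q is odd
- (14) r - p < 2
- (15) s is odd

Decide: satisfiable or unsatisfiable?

Unsatisfiable

Constraints 3, 5, and 11 give r − t ≥ -1, t − q ≥ -5, q − r ≥ 7.
Adding all 3 inequalities: the left sides telescope to 0, and the right sides sum to (-1) + (-5) + 7 = 1. So 0 ≥ 1, which is false.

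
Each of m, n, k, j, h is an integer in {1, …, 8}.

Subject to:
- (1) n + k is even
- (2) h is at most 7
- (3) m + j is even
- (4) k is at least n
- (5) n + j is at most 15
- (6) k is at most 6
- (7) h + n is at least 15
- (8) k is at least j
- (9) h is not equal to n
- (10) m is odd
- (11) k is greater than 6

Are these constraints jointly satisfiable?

From constraint 2: h ≤ 7. From constraints 4 and 6: n ≤ k ≤ 6. Hence h + n ≤ 13. But constraint 7 requires h + n ≥ 15, and 15 > 13. Contradiction.

Unsatisfiable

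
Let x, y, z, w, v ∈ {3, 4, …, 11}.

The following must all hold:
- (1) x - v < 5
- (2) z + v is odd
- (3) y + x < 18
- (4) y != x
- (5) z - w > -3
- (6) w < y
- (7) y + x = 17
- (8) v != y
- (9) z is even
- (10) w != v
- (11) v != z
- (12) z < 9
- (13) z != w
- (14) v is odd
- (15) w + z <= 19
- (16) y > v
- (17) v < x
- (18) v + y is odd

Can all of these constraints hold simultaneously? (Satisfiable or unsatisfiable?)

Satisfiable

Try x = 7, y = 10, z = 8, w = 9, v = 3.
Check constraint 1: x - v = 4; constraint 3: y + x = 17; constraint 5: z - w = -1. The remaining constraints are straightforward to verify.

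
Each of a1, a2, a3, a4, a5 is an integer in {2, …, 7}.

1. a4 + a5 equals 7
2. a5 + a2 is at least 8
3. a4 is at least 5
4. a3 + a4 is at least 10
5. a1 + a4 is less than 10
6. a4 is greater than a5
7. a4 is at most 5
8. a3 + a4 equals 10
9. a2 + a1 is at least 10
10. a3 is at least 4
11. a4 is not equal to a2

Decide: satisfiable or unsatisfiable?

Satisfiable

Try a1 = 4, a2 = 7, a3 = 5, a4 = 5, a5 = 2.
Check constraint 1: a4 + a5 = 7; constraint 2: a5 + a2 = 9. The remaining constraints are straightforward to verify.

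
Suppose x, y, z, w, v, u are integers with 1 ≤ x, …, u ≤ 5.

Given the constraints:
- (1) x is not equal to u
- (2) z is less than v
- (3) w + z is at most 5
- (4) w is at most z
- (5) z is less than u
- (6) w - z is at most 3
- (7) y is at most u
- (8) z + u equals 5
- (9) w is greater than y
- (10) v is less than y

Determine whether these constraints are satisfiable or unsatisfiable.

Unsatisfiable

Constraints 2, 4, 9, and 10 give w ≤ z, z < v, v < y, y < w. Chaining: w ≤ z < v < y < w, which forces w < w — impossible.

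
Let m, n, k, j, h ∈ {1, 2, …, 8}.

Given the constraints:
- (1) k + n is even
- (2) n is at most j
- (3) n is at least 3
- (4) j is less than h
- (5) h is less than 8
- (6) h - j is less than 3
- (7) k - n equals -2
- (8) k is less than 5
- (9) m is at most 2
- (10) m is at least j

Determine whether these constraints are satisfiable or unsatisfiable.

Unsatisfiable

From constraints 2 and 3: j ≥ n and n ≥ 3, so j ≥ 3. From constraints 9 and 10: j ≤ m and m ≤ 2, so j ≤ 2. But 2 < 3, so no value of j works.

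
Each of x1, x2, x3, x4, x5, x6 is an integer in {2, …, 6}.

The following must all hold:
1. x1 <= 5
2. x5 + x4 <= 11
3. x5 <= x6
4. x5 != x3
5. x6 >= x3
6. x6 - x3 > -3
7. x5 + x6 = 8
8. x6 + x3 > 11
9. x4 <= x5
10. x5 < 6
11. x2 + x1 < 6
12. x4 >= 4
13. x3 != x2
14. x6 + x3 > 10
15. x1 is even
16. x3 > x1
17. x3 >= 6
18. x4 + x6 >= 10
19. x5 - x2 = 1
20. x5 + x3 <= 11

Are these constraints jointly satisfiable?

From constraints 9 and 12: x5 ≥ x4 ≥ 4. From constraints 5 and 17: x6 ≥ x3 ≥ 6. Hence x5 + x6 ≥ 10. But constraint 7 requires x5 + x6 = 8, and 8 < 10. Contradiction.

Unsatisfiable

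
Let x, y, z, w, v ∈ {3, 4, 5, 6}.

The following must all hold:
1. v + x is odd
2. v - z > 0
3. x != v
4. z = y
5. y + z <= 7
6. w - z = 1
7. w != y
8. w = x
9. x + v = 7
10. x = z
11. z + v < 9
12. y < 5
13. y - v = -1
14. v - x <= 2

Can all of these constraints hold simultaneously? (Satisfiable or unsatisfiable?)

From constraints 4, 8, and 10, w = x = z = y, so w = y. But constraint 7 says w ≠ y. Contradiction.

Unsatisfiable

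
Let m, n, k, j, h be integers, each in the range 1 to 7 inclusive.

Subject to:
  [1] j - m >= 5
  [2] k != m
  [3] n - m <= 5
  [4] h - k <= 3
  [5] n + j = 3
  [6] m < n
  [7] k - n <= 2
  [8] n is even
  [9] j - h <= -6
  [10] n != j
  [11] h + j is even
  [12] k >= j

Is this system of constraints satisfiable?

Unsatisfiable

Constraints 1, 3, 4, 7, and 9 give j − m ≥ 5, m − n ≥ -5, n − k ≥ -2, k − h ≥ -3, h − j ≥ 6.
Adding all 5 inequalities: the left sides telescope to 0, and the right sides sum to 5 + (-5) + (-2) + (-3) + 6 = 1. So 0 ≥ 1, which is false.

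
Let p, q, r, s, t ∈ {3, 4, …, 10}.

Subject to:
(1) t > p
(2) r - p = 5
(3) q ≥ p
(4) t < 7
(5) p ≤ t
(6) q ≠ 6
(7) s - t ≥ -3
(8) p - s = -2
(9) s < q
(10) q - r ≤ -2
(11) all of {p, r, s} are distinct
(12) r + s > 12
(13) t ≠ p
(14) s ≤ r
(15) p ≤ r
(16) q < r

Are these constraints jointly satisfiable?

One satisfying assignment is p = 4, q = 7, r = 9, s = 6, t = 6.
For the less obvious constraints — constraint 2: r - p = 5; constraint 7: s - t = 0; constraint 8: p - s = -2 — and the others hold by inspection.

Satisfiable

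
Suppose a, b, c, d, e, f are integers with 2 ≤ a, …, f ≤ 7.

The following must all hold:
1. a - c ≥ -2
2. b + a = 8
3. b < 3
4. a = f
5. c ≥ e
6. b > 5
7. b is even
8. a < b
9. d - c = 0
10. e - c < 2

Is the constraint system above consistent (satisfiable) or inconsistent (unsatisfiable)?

From constraint 6: b ≥ 6. From constraint 3: b ≤ 2. But 2 < 6, so no value of b works.

Unsatisfiable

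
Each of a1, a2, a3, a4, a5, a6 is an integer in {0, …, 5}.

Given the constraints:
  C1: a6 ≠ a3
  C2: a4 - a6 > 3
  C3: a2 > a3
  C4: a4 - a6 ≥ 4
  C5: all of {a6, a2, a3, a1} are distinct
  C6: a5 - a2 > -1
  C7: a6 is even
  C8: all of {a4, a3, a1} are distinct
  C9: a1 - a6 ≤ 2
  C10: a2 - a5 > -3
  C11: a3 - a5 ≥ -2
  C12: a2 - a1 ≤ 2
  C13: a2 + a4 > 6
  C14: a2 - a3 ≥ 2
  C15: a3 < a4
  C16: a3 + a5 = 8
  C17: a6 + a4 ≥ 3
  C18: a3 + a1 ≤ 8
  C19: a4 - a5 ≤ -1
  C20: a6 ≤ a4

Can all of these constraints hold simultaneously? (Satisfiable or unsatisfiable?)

Unsatisfiable

Constraints 4, 9, 11, 12, 14, and 19 give a4 − a6 ≥ 4, a6 − a1 ≥ -2, a1 − a2 ≥ -2, a2 − a3 ≥ 2, a3 − a5 ≥ -2, a5 − a4 ≥ 1.
Adding all 6 inequalities: the left sides telescope to 0, and the right sides sum to 4 + (-2) + (-2) + 2 + (-2) + 1 = 1. So 0 ≥ 1, which is false.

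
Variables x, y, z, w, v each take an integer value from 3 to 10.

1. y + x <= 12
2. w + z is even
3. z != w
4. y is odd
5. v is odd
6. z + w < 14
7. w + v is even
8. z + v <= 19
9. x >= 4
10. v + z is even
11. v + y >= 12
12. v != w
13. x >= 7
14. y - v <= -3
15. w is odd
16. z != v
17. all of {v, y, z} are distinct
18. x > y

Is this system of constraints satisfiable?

One satisfying assignment is x = 7, y = 3, z = 7, w = 5, v = 9.
For the less obvious constraints — constraint 1: y + x = 10; constraint 6: z + w = 12; constraint 8: z + v = 16 — and the others hold by inspection.

Satisfiable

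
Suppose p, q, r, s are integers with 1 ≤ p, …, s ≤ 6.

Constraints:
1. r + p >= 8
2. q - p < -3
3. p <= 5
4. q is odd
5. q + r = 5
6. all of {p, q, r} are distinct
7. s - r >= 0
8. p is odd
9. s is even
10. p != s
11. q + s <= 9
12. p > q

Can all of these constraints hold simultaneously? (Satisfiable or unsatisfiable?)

Satisfiable

Setting (p, q, r, s) = (5, 1, 4, 6) satisfies everything: constraint 1: r + p = 9; constraint 2: q - p = -4; constraint 5: q + r = 5, and the others follow.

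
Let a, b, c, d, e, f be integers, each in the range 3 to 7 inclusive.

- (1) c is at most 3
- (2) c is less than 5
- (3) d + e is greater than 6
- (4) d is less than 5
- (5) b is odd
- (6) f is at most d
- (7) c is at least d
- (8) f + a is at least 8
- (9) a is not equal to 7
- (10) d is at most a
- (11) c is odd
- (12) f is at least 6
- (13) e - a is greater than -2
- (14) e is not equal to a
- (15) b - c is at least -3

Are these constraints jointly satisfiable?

Unsatisfiable

From constraints 6 and 12: d ≥ f and f ≥ 6, so d ≥ 6. From constraints 1 and 7: d ≤ c and c ≤ 3, so d ≤ 3. But 3 < 6, so no value of d works.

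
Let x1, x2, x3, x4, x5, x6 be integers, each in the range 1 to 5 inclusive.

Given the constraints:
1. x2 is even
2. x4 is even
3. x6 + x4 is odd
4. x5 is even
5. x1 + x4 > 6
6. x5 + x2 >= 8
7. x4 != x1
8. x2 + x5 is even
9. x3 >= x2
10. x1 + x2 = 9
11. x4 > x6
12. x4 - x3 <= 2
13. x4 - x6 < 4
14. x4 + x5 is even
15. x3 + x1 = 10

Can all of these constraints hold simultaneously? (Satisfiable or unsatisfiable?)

One satisfying assignment is x1 = 5, x2 = 4, x3 = 5, x4 = 4, x5 = 4, x6 = 1.
For the less obvious constraints — constraint 5: x1 + x4 = 9; constraint 6: x5 + x2 = 8 — and the others hold by inspection.

Satisfiable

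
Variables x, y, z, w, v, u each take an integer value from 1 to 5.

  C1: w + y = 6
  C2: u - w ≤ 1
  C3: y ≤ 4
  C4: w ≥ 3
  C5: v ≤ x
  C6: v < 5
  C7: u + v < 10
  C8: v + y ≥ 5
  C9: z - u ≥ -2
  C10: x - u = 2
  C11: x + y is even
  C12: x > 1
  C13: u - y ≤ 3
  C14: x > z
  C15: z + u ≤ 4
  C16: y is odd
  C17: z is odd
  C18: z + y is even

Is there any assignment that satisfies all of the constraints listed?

Satisfiable

One satisfying assignment is x = 5, y = 1, z = 1, w = 5, v = 4, u = 3.
For the less obvious constraints — constraint 1: w + y = 6; constraint 2: u - w = -2 — and the others hold by inspection.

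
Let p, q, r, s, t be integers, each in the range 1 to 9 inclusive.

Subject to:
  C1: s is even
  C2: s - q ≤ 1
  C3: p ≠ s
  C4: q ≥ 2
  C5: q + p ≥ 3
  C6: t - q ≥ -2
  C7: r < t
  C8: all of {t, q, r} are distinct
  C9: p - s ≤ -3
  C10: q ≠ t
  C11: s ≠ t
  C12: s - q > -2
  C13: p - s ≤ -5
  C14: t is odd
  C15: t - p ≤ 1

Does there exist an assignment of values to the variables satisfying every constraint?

Unsatisfiable

Constraints 2, 6, 13, and 15 give s − p ≥ 5, p − t ≥ -1, t − q ≥ -2, q − s ≥ -1.
Adding all 4 inequalities: the left sides telescope to 0, and the right sides sum to 5 + (-1) + (-2) + (-1) = 1. So 0 ≥ 1, which is false.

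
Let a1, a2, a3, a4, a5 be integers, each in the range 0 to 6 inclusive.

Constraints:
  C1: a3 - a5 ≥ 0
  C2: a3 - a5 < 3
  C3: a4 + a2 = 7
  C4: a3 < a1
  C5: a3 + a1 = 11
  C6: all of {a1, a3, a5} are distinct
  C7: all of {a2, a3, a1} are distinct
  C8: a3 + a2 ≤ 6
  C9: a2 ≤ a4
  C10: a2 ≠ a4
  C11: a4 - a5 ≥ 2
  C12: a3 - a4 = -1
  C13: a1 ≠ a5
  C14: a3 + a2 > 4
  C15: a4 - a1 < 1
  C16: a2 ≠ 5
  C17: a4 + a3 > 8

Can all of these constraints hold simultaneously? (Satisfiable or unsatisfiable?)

One satisfying assignment is a1 = 6, a2 = 1, a3 = 5, a4 = 6, a5 = 3.
For the less obvious constraints — constraint 1: a3 - a5 = 2; constraint 2: a3 - a5 = 2 — and the others hold by inspection.

Satisfiable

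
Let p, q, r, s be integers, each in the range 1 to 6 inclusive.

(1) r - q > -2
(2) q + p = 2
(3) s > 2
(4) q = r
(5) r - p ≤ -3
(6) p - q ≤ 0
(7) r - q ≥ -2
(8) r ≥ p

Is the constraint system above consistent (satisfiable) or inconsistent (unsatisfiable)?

Constraints 5, 6, and 7 give q − p ≥ 0, p − r ≥ 3, r − q ≥ -2.
Adding all 3 inequalities: the left sides telescope to 0, and the right sides sum to 0 + 3 + (-2) = 1. So 0 ≥ 1, which is false.

Unsatisfiable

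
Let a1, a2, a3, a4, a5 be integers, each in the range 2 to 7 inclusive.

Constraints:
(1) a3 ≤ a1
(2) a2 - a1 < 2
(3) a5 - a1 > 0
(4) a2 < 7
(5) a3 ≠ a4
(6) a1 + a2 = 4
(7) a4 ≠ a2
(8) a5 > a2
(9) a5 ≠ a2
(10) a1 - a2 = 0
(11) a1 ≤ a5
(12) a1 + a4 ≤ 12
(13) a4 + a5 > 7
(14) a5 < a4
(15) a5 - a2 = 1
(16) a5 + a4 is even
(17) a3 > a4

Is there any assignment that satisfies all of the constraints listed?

Constraints 1, 3, 14, and 17 give a4 < a3, a3 ≤ a1, a1 < a5, a5 < a4. Chaining: a4 < a3 ≤ a1 < a5 < a4, which forces a4 < a4 — impossible.

Unsatisfiable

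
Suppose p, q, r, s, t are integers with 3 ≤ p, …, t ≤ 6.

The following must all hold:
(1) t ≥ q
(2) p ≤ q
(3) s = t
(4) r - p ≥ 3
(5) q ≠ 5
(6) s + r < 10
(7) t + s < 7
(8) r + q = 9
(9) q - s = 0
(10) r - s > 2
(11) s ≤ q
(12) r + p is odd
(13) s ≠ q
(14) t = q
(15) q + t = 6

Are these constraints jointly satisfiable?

Unsatisfiable

From constraints 3 and 14, s = t = q, so s = q. But constraint 13 says s ≠ q. Contradiction.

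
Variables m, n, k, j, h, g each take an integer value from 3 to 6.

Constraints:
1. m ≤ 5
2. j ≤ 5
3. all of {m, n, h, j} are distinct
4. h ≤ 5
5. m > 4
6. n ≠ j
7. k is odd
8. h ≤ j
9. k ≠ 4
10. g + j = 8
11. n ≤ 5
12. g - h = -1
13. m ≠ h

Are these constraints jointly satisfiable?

Unsatisfiable

Constraints 1, 2, 4, and 11 confine each of m, n, h, j to the 3 values {3, …, 5} (the domain already gives each ≥ 3).
Constraint 3 requires all 4 of them to be distinct, but only 3 values are available — impossible by the pigeonhole principle.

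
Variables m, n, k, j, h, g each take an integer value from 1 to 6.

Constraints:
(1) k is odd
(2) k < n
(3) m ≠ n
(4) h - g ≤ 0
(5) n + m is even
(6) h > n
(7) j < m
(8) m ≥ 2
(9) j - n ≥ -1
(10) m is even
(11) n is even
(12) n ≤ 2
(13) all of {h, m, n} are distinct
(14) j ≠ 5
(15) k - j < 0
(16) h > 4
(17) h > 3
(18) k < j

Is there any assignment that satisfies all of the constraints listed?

Take m = 4, n = 2, k = 1, j = 2, h = 5, g = 6. Then constraint 4: h - g = -1; constraint 9: j - n = 0, and every other listed constraint is also met.

Satisfiable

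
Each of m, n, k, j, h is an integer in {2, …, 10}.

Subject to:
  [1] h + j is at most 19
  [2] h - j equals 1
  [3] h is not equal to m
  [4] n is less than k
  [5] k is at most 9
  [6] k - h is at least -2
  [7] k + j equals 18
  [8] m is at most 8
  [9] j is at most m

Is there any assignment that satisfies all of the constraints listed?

Unsatisfiable

From constraint 5: k ≤ 9. From constraints 8 and 9: j ≤ m ≤ 8. Hence k + j ≤ 17. But constraint 7 requires k + j = 18, and 18 > 17. Contradiction.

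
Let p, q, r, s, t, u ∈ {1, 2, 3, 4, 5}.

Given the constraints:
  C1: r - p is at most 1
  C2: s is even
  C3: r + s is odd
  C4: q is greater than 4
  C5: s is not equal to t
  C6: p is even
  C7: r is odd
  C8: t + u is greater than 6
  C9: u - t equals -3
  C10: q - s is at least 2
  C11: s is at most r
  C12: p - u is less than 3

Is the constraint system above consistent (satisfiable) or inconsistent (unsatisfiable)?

Satisfiable

Take p = 4, q = 5, r = 3, s = 2, t = 5, u = 2. Then constraint 1: r - p = -1; constraint 8: t + u = 7, and every other listed constraint is also met.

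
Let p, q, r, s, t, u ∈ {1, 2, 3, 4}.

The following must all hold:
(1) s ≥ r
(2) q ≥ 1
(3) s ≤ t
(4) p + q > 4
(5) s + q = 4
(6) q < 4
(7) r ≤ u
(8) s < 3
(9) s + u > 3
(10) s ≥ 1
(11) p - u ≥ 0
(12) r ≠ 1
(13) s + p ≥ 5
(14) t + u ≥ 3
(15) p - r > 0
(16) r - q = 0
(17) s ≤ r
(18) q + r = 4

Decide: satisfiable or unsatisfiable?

Satisfiable

Setting (p, q, r, s, t, u) = (4, 2, 2, 2, 3, 2) satisfies everything: constraint 4: p + q = 6; constraint 5: s + q = 4, and the others follow.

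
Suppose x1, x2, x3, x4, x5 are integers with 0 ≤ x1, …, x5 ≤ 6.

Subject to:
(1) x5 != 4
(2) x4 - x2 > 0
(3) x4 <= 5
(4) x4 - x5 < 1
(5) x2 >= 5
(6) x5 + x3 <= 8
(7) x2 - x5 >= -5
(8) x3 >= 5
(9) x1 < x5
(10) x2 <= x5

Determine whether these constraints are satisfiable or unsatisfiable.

From constraints 5 and 10: x5 ≥ x2 ≥ 5. From constraint 8: x3 ≥ 5. Hence x5 + x3 ≥ 10. But constraint 6 requires x5 + x3 ≤ 8, and 8 < 10. Contradiction.

Unsatisfiable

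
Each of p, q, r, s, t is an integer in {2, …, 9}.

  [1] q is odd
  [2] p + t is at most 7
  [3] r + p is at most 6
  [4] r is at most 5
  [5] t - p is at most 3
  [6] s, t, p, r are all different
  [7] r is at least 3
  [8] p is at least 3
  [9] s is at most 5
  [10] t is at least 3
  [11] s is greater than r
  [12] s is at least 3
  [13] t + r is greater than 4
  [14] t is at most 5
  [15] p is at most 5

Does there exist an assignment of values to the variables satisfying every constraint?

Constraints 4, 7, 8, 9, 10, 12, 14, and 15 confine each of s, t, p, r to the 3 values {3, …, 5}.
Constraint 6 requires all 4 of them to be distinct, but only 3 values are available — impossible by the pigeonhole principle.

Unsatisfiable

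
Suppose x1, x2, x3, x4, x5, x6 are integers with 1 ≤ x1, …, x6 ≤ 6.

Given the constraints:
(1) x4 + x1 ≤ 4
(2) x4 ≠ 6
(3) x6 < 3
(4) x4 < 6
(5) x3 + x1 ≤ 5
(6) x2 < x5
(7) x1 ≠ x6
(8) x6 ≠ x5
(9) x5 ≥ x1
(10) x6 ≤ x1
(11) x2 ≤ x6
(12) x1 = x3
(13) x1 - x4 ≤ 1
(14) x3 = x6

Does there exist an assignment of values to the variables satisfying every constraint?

Unsatisfiable

From constraints 12 and 14, x1 = x3 = x6, so x1 = x6. But constraint 7 says x1 ≠ x6. Contradiction.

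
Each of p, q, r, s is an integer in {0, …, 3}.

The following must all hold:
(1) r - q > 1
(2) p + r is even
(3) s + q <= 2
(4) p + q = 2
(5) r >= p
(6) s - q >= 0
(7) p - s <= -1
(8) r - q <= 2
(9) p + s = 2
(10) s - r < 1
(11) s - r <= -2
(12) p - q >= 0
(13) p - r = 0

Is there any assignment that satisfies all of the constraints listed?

Constraints 7, 8, 11, and 12 give r − s ≥ 2, s − p ≥ 1, p − q ≥ 0, q − r ≥ -2.
Adding all 4 inequalities: the left sides telescope to 0, and the right sides sum to 2 + 1 + 0 + (-2) = 1. So 0 ≥ 1, which is false.

Unsatisfiable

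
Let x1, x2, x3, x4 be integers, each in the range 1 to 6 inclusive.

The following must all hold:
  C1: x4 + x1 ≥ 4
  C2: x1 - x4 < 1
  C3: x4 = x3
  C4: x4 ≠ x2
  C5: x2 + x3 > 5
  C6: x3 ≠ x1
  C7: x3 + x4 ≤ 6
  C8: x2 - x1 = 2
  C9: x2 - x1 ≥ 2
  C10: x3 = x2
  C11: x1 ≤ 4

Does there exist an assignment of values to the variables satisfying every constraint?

From constraints 3 and 10, x4 = x3 = x2, so x4 = x2. But constraint 4 says x4 ≠ x2. Contradiction.

Unsatisfiable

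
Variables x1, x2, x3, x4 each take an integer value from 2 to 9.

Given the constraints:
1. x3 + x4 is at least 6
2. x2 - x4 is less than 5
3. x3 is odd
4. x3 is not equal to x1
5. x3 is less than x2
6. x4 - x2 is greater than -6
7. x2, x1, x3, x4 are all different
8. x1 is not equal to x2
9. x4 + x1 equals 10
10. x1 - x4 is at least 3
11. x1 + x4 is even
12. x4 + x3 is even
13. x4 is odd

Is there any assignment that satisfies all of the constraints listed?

Satisfiable

Setting (x1, x2, x3, x4) = (7, 6, 5, 3) satisfies everything: constraint 1: x3 + x4 = 8; constraint 2: x2 - x4 = 3; constraint 6: x4 - x2 = -3, and the others follow.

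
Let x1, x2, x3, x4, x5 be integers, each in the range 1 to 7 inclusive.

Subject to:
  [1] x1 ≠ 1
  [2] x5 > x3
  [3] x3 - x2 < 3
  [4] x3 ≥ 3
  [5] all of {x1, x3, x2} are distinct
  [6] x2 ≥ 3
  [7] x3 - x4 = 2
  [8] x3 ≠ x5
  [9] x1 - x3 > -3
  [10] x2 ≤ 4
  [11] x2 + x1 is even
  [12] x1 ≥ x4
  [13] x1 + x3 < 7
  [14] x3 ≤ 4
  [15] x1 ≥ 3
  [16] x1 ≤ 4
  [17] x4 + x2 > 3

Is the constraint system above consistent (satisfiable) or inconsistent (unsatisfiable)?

Unsatisfiable

Constraints 4, 6, 10, 14, 15, and 16 confine each of x1, x3, x2 to the 2 values {3, 4}.
Constraint 5 requires all 3 of them to be distinct, but only 2 values are available — impossible by the pigeonhole principle.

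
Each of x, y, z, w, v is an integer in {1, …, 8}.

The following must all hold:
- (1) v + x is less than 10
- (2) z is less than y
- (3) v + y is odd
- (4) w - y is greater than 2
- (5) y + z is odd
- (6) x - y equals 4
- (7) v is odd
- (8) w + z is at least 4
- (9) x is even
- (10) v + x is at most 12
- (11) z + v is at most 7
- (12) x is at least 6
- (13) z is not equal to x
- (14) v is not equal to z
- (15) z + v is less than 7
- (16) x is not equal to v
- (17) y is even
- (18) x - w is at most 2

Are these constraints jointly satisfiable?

The assignment x = 6, y = 2, z = 1, w = 6, v = 3 works:
  constraint 1 holds since v + x = 9.
  constraint 4 holds since w - y = 4.
  constraint 6 holds since x - y = 4.
The rest check out directly.

Satisfiable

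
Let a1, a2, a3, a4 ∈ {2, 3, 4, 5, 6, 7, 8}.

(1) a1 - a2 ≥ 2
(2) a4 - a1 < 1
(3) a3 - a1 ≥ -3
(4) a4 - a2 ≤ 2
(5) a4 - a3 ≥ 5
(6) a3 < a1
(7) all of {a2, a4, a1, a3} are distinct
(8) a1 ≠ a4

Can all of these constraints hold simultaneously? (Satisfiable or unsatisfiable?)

Constraints 1, 3, 4, and 5 give a1 − a2 ≥ 2, a2 − a4 ≥ -2, a4 − a3 ≥ 5, a3 − a1 ≥ -3.
Adding all 4 inequalities: the left sides telescope to 0, and the right sides sum to 2 + (-2) + 5 + (-3) = 2. So 0 ≥ 2, which is false.

Unsatisfiable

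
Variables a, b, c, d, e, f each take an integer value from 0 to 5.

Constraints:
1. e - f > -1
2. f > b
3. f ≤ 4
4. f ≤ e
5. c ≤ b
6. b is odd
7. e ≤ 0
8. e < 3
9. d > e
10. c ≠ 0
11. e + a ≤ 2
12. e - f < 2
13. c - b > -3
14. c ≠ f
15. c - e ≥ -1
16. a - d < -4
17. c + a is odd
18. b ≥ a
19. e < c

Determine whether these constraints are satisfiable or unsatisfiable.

Unsatisfiable

Constraints 2, 4, 5, and 19 give c ≤ b, b < f, f ≤ e, e < c. Chaining: c ≤ b < f ≤ e < c, which forces c < c — impossible.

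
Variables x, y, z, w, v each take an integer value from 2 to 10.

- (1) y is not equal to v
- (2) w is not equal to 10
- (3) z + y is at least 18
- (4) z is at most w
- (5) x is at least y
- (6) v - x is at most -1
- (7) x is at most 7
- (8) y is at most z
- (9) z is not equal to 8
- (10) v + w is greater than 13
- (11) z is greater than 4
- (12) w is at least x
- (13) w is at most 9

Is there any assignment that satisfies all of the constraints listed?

From constraints 4 and 13: z ≤ w ≤ 9. From constraints 5 and 7: y ≤ x ≤ 7. Hence z + y ≤ 16. But constraint 3 requires z + y ≥ 18, and 18 > 16. Contradiction.

Unsatisfiable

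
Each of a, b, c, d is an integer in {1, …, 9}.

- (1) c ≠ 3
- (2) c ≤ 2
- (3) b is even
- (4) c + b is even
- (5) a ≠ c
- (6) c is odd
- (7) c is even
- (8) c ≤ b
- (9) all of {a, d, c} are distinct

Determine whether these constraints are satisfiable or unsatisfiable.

Unsatisfiable

Constraint 6 makes c odd and constraint 3 makes b even, so c + b must be odd. Constraint 4 says c + b is even — contradiction.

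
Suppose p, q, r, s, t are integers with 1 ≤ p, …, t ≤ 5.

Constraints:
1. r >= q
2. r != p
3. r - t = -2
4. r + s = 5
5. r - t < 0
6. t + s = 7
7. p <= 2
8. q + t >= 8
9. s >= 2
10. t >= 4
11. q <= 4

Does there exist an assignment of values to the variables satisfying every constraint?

One satisfying assignment is p = 1, q = 3, r = 3, s = 2, t = 5.
For the less obvious constraints — constraint 3: r - t = -2; constraint 4: r + s = 5; constraint 5: r - t = -2 — and the others hold by inspection.

Satisfiable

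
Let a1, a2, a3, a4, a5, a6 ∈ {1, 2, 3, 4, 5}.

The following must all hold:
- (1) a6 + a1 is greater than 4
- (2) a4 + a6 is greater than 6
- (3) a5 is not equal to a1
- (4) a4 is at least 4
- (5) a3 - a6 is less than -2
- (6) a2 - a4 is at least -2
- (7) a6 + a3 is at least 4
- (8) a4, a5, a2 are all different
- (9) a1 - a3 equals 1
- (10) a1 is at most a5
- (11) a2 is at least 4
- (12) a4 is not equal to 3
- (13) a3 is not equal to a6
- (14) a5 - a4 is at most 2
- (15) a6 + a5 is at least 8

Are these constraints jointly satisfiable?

Satisfiable

Try a1 = 2, a2 = 5, a3 = 1, a4 = 4, a5 = 3, a6 = 5.
Check constraint 1: a6 + a1 = 7; constraint 2: a4 + a6 = 9; constraint 5: a3 - a6 = -4. The remaining constraints are straightforward to verify.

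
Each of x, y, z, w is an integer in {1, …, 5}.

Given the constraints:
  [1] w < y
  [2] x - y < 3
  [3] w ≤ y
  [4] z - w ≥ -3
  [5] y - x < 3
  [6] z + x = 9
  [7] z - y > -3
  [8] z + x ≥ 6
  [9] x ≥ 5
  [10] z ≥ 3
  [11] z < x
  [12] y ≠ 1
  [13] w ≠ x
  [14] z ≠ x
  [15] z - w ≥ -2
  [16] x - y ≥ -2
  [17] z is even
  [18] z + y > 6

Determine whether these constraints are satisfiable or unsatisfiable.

Setting (x, y, z, w) = (5, 5, 4, 4) satisfies everything: constraint 2: x - y = 0; constraint 4: z - w = 0; constraint 5: y - x = 0, and the others follow.

Satisfiable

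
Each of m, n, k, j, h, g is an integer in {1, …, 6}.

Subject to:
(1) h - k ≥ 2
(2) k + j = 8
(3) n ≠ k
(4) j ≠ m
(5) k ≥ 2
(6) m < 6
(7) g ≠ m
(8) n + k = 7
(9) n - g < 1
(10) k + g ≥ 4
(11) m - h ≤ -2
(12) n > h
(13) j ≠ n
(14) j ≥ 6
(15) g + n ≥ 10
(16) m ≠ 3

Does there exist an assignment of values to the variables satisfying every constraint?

One satisfying assignment is m = 1, n = 5, k = 2, j = 6, h = 4, g = 5.
For the less obvious constraints — constraint 1: h - k = 2; constraint 2: k + j = 8; constraint 8: n + k = 7 — and the others hold by inspection.

Satisfiable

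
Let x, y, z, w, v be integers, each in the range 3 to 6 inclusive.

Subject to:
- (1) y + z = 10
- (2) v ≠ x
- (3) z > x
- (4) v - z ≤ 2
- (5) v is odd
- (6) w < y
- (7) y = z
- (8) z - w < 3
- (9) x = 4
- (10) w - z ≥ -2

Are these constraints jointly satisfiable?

Satisfiable

Try x = 4, y = 5, z = 5, w = 3, v = 5.
Check constraint 1: y + z = 10; constraint 4: v - z = 0; constraint 8: z - w = 2. The remaining constraints are straightforward to verify.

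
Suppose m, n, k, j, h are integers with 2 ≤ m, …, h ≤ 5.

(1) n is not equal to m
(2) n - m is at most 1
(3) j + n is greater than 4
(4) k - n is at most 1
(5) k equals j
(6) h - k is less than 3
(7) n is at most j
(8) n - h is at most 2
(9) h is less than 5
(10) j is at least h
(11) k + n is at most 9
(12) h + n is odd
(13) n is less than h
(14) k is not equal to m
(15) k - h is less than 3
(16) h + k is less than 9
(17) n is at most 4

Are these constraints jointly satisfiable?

Take m = 5, n = 3, k = 4, j = 4, h = 4. Then constraint 2: n - m = -2; constraint 3: j + n = 7, and every other listed constraint is also met.

Satisfiable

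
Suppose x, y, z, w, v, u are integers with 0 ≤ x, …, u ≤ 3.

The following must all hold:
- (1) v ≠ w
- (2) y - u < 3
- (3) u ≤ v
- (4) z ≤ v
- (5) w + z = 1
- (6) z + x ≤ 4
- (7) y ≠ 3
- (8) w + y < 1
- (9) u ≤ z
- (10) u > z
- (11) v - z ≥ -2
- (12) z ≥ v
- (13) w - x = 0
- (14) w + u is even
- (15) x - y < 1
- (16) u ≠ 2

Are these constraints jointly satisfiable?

Constraints 3, 10, and 12 give u ≤ v, v ≤ z, z < u. Chaining: u ≤ v ≤ z < u, which forces u < u — impossible.

Unsatisfiable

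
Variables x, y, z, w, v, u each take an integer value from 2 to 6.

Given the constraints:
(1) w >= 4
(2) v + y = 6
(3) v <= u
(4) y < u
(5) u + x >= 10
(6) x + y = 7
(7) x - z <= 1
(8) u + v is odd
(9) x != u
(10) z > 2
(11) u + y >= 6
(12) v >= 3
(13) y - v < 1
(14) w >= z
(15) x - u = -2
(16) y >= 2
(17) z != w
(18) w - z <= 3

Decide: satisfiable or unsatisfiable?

Satisfiable

Take x = 4, y = 3, z = 5, w = 6, v = 3, u = 6. Then constraint 2: v + y = 6; constraint 5: u + x = 10; constraint 6: x + y = 7, and every other listed constraint is also met.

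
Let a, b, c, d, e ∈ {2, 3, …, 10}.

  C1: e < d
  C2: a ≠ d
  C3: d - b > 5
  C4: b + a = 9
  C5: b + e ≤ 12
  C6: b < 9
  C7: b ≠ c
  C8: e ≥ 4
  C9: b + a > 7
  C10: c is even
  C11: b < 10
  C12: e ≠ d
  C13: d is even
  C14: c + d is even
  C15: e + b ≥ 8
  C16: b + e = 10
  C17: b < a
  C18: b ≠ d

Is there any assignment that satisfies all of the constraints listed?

Satisfiable

Take a = 6, b = 3, c = 2, d = 10, e = 7. Then constraint 3: d - b = 7; constraint 4: b + a = 9, and every other listed constraint is also met.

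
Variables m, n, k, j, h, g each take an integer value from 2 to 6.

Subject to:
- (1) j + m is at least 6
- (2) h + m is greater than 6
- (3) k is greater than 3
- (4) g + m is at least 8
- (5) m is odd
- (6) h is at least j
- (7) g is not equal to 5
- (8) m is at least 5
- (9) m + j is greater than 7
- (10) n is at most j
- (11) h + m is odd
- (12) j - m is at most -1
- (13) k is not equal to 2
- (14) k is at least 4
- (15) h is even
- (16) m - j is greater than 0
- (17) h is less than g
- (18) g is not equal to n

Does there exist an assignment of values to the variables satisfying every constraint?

Try m = 5, n = 2, k = 4, j = 3, h = 4, g = 6.
Check constraint 1: j + m = 8; constraint 2: h + m = 9; constraint 4: g + m = 11. The remaining constraints are straightforward to verify.

Satisfiable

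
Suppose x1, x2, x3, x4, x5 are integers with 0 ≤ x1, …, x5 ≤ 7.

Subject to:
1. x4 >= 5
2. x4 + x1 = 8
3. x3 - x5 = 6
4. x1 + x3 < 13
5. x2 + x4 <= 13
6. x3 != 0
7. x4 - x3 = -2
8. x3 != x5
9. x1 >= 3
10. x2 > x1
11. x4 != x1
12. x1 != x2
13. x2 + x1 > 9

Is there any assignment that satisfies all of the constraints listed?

Satisfiable

Setting (x1, x2, x3, x4, x5) = (3, 7, 7, 5, 1) satisfies everything: constraint 2: x4 + x1 = 8; constraint 3: x3 - x5 = 6, and the others follow.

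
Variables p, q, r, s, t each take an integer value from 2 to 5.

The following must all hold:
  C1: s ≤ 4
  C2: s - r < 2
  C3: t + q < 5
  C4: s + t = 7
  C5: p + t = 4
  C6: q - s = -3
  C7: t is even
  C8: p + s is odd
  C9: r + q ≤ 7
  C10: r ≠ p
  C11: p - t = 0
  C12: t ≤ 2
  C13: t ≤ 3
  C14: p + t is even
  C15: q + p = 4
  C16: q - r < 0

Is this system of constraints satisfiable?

Unsatisfiable

From constraint 1: s ≤ 4. From constraint 12: t ≤ 2. Hence s + t ≤ 6. But constraint 4 requires s + t = 7, and 7 > 6. Contradiction.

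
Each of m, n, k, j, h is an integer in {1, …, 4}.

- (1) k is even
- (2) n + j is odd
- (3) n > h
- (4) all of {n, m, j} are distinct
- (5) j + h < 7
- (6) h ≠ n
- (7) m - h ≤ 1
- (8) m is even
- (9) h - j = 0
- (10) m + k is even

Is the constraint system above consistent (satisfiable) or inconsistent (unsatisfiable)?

Satisfiable

One satisfying assignment is m = 2, n = 4, k = 2, j = 3, h = 3.
For the less obvious constraints — constraint 5: j + h = 6; constraint 7: m - h = -1 — and the others hold by inspection.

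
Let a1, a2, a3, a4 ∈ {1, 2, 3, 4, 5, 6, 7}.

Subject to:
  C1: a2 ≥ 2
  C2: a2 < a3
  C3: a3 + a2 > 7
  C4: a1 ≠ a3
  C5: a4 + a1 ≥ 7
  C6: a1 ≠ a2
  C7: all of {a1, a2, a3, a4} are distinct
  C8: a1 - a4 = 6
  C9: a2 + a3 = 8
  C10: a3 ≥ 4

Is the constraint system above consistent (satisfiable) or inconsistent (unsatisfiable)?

Take a1 = 7, a2 = 3, a3 = 5, a4 = 1. Then constraint 3: a3 + a2 = 8; constraint 5: a4 + a1 = 8, and every other listed constraint is also met.

Satisfiable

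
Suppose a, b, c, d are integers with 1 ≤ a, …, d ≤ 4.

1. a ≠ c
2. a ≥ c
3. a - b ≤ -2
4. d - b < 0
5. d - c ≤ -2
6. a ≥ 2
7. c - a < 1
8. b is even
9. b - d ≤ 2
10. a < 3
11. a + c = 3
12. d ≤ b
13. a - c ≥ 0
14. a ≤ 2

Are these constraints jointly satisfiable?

Constraints 3, 5, 9, and 13 give c − d ≥ 2, d − b ≥ -2, b − a ≥ 2, a − c ≥ 0.
Adding all 4 inequalities: the left sides telescope to 0, and the right sides sum to 2 + (-2) + 2 + 0 = 2. So 0 ≥ 2, which is false.

Unsatisfiable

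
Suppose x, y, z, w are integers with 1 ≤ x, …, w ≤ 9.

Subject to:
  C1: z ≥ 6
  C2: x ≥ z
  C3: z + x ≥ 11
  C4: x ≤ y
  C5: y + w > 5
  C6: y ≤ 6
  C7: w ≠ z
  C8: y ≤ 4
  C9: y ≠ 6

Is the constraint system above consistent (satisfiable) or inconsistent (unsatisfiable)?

Unsatisfiable

From constraints 1 and 2: x ≥ z and z ≥ 6, so x ≥ 6. From constraints 4 and 8: x ≤ y and y ≤ 4, so x ≤ 4. But 4 < 6, so no value of x works.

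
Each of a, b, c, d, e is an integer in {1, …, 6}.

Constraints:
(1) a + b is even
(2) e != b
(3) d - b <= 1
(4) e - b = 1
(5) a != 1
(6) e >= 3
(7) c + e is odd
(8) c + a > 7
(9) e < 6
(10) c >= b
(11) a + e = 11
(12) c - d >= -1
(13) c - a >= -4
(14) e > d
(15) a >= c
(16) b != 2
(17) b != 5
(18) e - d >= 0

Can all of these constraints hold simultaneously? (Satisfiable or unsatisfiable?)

Satisfiable

Setting (a, b, c, d, e) = (6, 4, 4, 2, 5) satisfies everything: constraint 3: d - b = -2; constraint 4: e - b = 1, and the others follow.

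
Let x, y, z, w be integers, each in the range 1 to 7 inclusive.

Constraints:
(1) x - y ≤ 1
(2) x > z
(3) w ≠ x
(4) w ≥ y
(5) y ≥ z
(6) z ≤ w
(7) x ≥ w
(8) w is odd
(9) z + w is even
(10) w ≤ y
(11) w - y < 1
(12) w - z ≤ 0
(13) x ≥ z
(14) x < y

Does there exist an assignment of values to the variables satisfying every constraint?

Unsatisfiable

Constraints 2, 4, 12, and 14 give z < x, x < y, y ≤ w, w ≤ z. Chaining: z < x < y ≤ w ≤ z, which forces z < z — impossible.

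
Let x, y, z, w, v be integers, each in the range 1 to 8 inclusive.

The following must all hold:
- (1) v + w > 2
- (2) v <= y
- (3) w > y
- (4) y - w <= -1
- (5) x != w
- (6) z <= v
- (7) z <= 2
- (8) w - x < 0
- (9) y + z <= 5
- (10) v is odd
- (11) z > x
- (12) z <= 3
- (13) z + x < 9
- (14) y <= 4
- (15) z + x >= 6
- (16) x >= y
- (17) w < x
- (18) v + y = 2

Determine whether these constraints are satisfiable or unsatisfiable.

Constraints 2, 3, 6, 11, and 17 give w < x, x < z, z ≤ v, v ≤ y, y < w. Chaining: w < x < z ≤ v ≤ y < w, which forces w < w — impossible.

Unsatisfiable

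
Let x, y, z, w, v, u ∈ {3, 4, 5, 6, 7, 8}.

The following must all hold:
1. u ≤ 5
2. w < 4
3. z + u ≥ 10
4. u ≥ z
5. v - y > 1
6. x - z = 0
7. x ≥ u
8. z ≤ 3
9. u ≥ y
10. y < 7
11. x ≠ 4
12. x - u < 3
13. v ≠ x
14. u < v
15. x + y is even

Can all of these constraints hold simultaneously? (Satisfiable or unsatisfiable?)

Unsatisfiable

From constraint 8: z ≤ 3. From constraint 1: u ≤ 5. Hence z + u ≤ 8. But constraint 3 requires z + u ≥ 10, and 10 > 8. Contradiction.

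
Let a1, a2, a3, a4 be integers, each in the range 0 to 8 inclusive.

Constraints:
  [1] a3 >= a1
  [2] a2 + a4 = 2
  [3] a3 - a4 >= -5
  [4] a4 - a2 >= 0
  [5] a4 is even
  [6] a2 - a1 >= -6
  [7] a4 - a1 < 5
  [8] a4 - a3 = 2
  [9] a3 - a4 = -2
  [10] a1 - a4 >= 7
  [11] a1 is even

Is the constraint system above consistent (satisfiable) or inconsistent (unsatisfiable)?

Constraints 4, 6, and 10 give a2 − a1 ≥ -6, a1 − a4 ≥ 7, a4 − a2 ≥ 0.
Adding all 3 inequalities: the left sides telescope to 0, and the right sides sum to (-6) + 7 + 0 = 1. So 0 ≥ 1, which is false.

Unsatisfiable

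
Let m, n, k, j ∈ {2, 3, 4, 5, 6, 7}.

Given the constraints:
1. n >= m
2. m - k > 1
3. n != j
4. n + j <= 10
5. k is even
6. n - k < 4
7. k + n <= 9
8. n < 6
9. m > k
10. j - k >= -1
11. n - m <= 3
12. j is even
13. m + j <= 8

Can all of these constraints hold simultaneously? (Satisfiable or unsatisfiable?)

Satisfiable

Setting (m, n, k, j) = (4, 5, 2, 2) satisfies everything: constraint 2: m - k = 2; constraint 4: n + j = 7; constraint 6: n - k = 3, and the others follow.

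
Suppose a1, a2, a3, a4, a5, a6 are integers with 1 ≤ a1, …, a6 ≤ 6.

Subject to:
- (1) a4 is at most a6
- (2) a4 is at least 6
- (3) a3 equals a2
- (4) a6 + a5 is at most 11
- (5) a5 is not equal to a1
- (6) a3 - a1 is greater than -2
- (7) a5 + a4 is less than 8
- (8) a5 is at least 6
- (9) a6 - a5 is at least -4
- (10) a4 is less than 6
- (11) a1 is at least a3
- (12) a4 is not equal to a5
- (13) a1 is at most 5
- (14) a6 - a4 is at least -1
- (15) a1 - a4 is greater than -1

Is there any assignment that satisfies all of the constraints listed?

Unsatisfiable

From constraints 1 and 2: a6 ≥ a4 ≥ 6. From constraint 8: a5 ≥ 6. Hence a6 + a5 ≥ 12. But constraint 4 requires a6 + a5 ≤ 11, and 11 < 12. Contradiction.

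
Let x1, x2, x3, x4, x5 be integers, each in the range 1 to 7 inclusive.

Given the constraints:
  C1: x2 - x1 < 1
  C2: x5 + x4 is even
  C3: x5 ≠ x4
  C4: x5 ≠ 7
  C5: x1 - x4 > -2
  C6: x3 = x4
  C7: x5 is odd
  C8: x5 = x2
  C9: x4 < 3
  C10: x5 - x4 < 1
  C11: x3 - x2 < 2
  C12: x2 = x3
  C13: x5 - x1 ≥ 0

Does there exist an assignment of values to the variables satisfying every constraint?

Unsatisfiable

From constraints 6, 8, and 12, x5 = x2 = x3 = x4, so x5 = x4. But constraint 3 says x5 ≠ x4. Contradiction.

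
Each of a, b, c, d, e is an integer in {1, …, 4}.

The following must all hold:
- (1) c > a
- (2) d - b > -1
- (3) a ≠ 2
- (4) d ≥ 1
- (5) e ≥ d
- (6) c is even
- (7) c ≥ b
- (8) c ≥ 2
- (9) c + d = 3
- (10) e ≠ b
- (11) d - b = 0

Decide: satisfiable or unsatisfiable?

Satisfiable

Setting (a, b, c, d, e) = (1, 1, 2, 1, 3) satisfies everything: constraint 2: d - b = 0; constraint 9: c + d = 3; constraint 11: d - b = 0, and the others follow.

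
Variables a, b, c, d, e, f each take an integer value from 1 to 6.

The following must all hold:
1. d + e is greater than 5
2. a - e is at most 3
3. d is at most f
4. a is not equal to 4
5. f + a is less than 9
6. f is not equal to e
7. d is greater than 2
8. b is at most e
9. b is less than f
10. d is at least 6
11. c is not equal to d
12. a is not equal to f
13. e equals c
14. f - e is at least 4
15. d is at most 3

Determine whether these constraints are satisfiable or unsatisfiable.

Unsatisfiable

From constraint 10: d ≥ 6. From constraint 15: d ≤ 3. But 3 < 6, so no value of d works.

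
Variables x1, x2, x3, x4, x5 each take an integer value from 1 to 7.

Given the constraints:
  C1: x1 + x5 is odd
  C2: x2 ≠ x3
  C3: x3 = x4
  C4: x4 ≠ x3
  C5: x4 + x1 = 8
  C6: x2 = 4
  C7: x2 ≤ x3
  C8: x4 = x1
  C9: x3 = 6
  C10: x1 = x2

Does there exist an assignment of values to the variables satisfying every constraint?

Unsatisfiable

Constraint 9 fixes x3 = 6 and constraint 6 fixes x2 = 4. Constraints 3, 8, and 10 give x3 = x4 = x1 = x2, so x3 = x2. But 6 ≠ 4 — contradiction.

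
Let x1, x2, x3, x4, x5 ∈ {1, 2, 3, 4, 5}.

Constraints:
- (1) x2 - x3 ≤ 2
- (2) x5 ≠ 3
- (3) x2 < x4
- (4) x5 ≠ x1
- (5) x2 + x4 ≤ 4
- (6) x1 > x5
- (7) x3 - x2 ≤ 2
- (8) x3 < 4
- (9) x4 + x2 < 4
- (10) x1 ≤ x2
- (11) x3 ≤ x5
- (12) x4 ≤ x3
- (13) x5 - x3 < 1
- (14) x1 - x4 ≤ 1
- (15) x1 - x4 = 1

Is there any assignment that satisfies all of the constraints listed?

Constraints 3, 6, 10, 11, and 12 give x4 ≤ x3, x3 ≤ x5, x5 < x1, x1 ≤ x2, x2 < x4. Chaining: x4 ≤ x3 ≤ x5 < x1 ≤ x2 < x4, which forces x4 < x4 — impossible.

Unsatisfiable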